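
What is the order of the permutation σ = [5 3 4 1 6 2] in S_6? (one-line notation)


Cycle decomposition: (1 5 6 2 3 4)
Cycle lengths: 6
Order = lcm(6) = 6

ord(σ) = 6


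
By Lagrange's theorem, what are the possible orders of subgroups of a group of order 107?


Lagrange's theorem: |H| divides |G|
|G| = 107
Divisors of 107: 1, 107

Possible subgroup orders: {1, 107}


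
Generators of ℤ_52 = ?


g generates ℤ_n iff gcd(g,n) = 1
Prime factors of 52: 2, 13
Generators are g ∈ {1,...,51} not divisible by any of these primes.
Generators: {1, 3, 5, 7, 9, 11, 15, 17, 19, 21, 23, 25, 27, 29, 31, 33, 35, 37, 41, 43, 45, 47, 49, 51}
Number of generators = φ(52) = 24

Generators of ℤ_52 = {1, 3, 5, 7, 9, 11, 15, 17, 19, 21, 23, 25, 27, 29, 31, 33, 35, 37, 41, 43, 45, 47, 49, 51}


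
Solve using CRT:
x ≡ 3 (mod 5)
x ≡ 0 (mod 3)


m₁ = 5, m₂ = 3, gcd = 1, so CRT applies. M = m₁·m₂ = 15
Let M₁ = M/m₁ = 3, M₂ = M/m₂ = 5
Find y₁ ≡ M₁⁻¹ (mod m₁): 3⁻¹ ≡ 2 (mod 5)
Find y₂ ≡ M₂⁻¹ (mod m₂): 5⁻¹ ≡ 2 (mod 3)
x = a₁·M₁·y₁ + a₂·M₂·y₂ = 3·3·2 + 0·5·2 = 18
Reduce mod 15: x ≡ 3
Check: 3 mod 5 = 3 ✓, 3 mod 3 = 0 ✓

x ≡ 3 (mod 15)


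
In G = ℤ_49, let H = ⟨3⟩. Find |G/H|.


|⟨3⟩| = n / gcd(3, 49) = 49 / 1 = 49
H is normal (ℤ_49 is abelian).
|G/H| = |G| / |H| = 49 / 49 = 1

|G/H| = 1


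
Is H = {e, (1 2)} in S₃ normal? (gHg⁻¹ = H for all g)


H = {e, (1 2)} in S₃
(1 3)(1 2)(1 3)⁻¹ = (2 3) ∉ {e, (1 2)}, so it is not normal

No, not a normal subgroup


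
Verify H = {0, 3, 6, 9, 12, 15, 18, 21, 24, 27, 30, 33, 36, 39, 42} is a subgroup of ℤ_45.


Subgroup test for H = {0, 3, 6, 9, 12, 15, 18, 21, 24, 27, 30, 33, 36, 39, 42} in (ℤ_45, +):
(1) 0 ∈ H? Yes
(2) Closure: for all a,b ∈ H, (a+b) mod 45 ∈ H? Yes
(3) Inverses: for all a ∈ H, -a mod 45 ∈ H? Yes

Yes, H is a subgroup of ℤ_45


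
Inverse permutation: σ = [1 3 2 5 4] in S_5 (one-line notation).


To find σ⁻¹, swap domain and range:
σ(1) = 1 → σ⁻¹(1) = 1
σ(2) = 3 → σ⁻¹(3) = 2
σ(3) = 2 → σ⁻¹(2) = 3
σ(4) = 5 → σ⁻¹(5) = 4
σ(5) = 4 → σ⁻¹(4) = 5

σ⁻¹ = [1 3 2 5 4]


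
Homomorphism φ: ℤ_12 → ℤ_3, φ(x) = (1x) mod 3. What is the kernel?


Kernel = preimage of identity
ker(φ) = {x ∈ ℤ_12 : 1x ≡ 0 (mod 3)}. Since 3 | 12, φ is well-defined. The kernel is the cyclic subgroup ⟨3⟩ of ℤ_12 (order 4), i.e. {0, 3, 6, 9}

ker(φ) = {0, 3, 6, 9}


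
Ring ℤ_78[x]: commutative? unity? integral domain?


ℤ_78 has zero divisors (2·39 ≡ 0), and these lift to constant zero divisors in ℤ_78[x]; so not an integral domain
Commutative: Yes
Integral domain: No
Has unity: Yes

ℤ_78[x]: Commutative=Yes, Unity=Yes


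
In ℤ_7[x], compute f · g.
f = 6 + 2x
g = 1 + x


Expand and collect like terms; reduce coefficients mod 7:
x^0: 6·1 = 6 ≡ 6 (mod 7)
x^1: 6·1 + 2·1 = 8 ≡ 1 (mod 7)
x^2: 2·1 = 2 ≡ 2 (mod 7)
Result: 6 + x + 2x^2

f · g = 6 + x + 2x^2


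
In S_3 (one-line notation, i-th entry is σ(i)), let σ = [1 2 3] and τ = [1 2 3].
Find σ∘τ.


σ∘τ: apply τ first, then σ
1 →τ 1 →σ 1
2 →τ 2 →σ 2
3 →τ 3 →σ 3

σ∘τ = [1 2 3]


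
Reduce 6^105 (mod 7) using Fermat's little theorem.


Fermat's little theorem: if p is prime and gcd(a,p)=1, then a^(p-1) ≡ 1 (mod p)
p = 7 is prime, gcd(6,7) = 1
Reduce exponent: 105 mod 6 = 3
So 6^105 ≡ 6^3 (mod 7)
6^3 mod 7 = 6

6^105 ≡ 6 (mod 7)


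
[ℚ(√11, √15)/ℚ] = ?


[ℚ(√11,√15):ℚ] = [ℚ(√11,√15):ℚ(√11)]·[ℚ(√11):ℚ] = 2·2 = 4

[ℚ(√11, √15)/ℚ] = 4


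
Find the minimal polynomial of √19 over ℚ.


√19 satisfies x² - 19 = 0, irreducible over ℚ since 19 is squarefree

Minimal polynomial: x² - 19


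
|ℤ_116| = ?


ℤ_n has n elements.

|ℤ_116| = 116


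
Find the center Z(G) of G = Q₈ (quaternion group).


Z(G) = {g ∈ G | gx = xg for all x ∈ G}
In Q₈ = {±1, ±i, ±j, ±k}, only ±1 commute with every element

Z(Q₈ (quaternion group)) = {1, -1}


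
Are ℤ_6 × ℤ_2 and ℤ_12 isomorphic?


Comparing ℤ_6 × ℤ_2 and ℤ_12:
gcd(6,2) = 2 ≠ 1. Max element order in ℤ_6×ℤ_2 is lcm(6,2) = 6 < 12, so it has no element of order 12

No, ℤ_6 × ℤ_2 ≇ ℤ_12


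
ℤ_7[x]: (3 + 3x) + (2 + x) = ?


Add coefficients mod 7:
x^0: 3 + 2 = 5 (mod 7)
x^1: 3 + 1 = 4 (mod 7)
Result: 5 + 4x

f + g = 5 + 4x


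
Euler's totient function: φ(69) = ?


Factor n: 69 = 3 × 23
φ(n) = n · ∏(1 - 1/p) over distinct primes p | n
φ(69) = 69 · (1 - 1/3) · (1 - 1/23) = 44

φ(69) = 44


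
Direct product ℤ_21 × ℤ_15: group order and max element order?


|ℤ_21 × ℤ_15| = 21 × 15 = 315
Max element order = lcm(21,15) = 105
Cyclic? No (gcd=3)

|ℤ_21×ℤ_15| = 315, max element order = 105


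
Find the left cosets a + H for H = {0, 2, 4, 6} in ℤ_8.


H = {0, 2, 4, 6}, |H| = 4
Number of cosets = |G|/|H| = 8/4 = 2
0 + H = {0, 2, 4, 6}
1 + H = {1, 3, 5, 7}

Cosets: 0+H={0,2,4,6}; 1+H={1,3,5,7}


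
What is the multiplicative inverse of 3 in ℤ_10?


Use the extended Euclidean algorithm to write 1 = 3·s + 10·t; then s mod 10 is the inverse.
Euclidean algorithm:
  3 = 0·10 + 3
  10 = 3·3 + 1
  3 = 3·1 + 0
gcd(3,10) = 1
Back-substitution gives: 3·(-3) + 10·(1) = 1
So 3⁻¹ ≡ -3 ≡ 7 (mod 10)
Check: 3 × 7 = 21 ≡ 1 (mod 10) ✓

3⁻¹ ≡ 7 (mod 10)


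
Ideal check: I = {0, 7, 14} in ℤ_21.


Check ideal conditions for I = {0, 7, 14} in ℤ_21:
(1) I is an additive subgroup? Yes
(2) For r ∈ ℤ_21 and a ∈ I: r·a ∈ I? Yes

Yes, I is an ideal of ℤ_21


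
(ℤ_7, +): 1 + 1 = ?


Operation: addition mod 7
1 + 1 = (a + b) mod 7 with a = 1, b = 1

1 + 1 = 2


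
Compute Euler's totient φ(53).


Factor n: 53 = 53
φ(n) = n · ∏(1 - 1/p) over distinct primes p | n
φ(53) = 53 · (1 - 1/53) = 52

φ(53) = 52


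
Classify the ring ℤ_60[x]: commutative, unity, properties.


ℤ_60 has zero divisors (2·30 ≡ 0), and these lift to constant zero divisors in ℤ_60[x]; so not an integral domain
Commutative: Yes
Integral domain: No
Has unity: Yes

ℤ_60[x]: Commutative=Yes, Unity=Yes


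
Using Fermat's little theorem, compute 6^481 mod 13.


Fermat's little theorem: if p is prime and gcd(a,p)=1, then a^(p-1) ≡ 1 (mod p)
p = 13 is prime, gcd(6,13) = 1
Reduce exponent: 481 mod 12 = 1
So 6^481 ≡ 6^1 (mod 13)
6^1 mod 13 = 6

6^481 ≡ 6 (mod 13)


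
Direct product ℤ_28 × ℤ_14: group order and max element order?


|ℤ_28 × ℤ_14| = 28 × 14 = 392
Max element order = lcm(28,14) = 28
Cyclic? No (gcd=14)

|ℤ_28×ℤ_14| = 392, max element order = 28


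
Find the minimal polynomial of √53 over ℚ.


√53 satisfies x² - 53 = 0, irreducible over ℚ since 53 is squarefree

Minimal polynomial: x² - 53


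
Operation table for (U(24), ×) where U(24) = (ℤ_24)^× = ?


Elements: {1, 5, 7, 11, 13, 17, 19, 23}
Operation: multiplication mod 24
Entry (a, b) = (a × b) mod 24

Cayley table:
   |  1 |  5 |  7 | 11 | 13 | 17 | 19 | 23
 1 |  1 |  5 |  7 | 11 | 13 | 17 | 19 | 23
 5 |  5 |  1 | 11 |  7 | 17 | 13 | 23 | 19
 7 |  7 | 11 |  1 |  5 | 19 | 23 | 13 | 17
11 | 11 |  7 |  5 |  1 | 23 | 19 | 17 | 13
13 | 13 | 17 | 19 | 23 |  1 |  5 |  7 | 11
17 | 17 | 13 | 23 | 19 |  5 |  1 | 11 |  7
19 | 19 | 23 | 13 | 17 |  7 | 11 |  1 |  5
23 | 23 | 19 | 17 | 13 | 11 |  7 |  5 |  1


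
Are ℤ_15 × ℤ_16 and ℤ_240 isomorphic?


Comparing ℤ_15 × ℤ_16 and ℤ_240:
gcd(15,16) = 1, so ℤ_15 × ℤ_16 ≅ ℤ_240 (CRT)

Yes, ℤ_15 × ℤ_16 ≅ ℤ_240


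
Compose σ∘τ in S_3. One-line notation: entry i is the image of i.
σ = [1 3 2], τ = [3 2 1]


σ∘τ: apply τ first, then σ
1 →τ 3 →σ 2
2 →τ 2 →σ 3
3 →τ 1 →σ 1

σ∘τ = [2 3 1]


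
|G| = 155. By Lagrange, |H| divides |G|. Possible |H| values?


Lagrange's theorem: |H| divides |G|
|G| = 155
Divisors of 155: 1, 5, 31, 155

Possible subgroup orders: {1, 5, 31, 155}


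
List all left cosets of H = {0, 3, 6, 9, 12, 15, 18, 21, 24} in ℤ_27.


H = {0, 3, 6, 9, 12, 15, 18, 21, 24}, |H| = 9
Number of cosets = |G|/|H| = 27/9 = 3
0 + H = {0, 3, 6, 9, 12, 15, 18, 21, 24}
1 + H = {1, 4, 7, 10, 13, 16, 19, 22, 25}
2 + H = {2, 5, 8, 11, 14, 17, 20, 23, 26}

Cosets: 0+H={0,3,6,9,12,15,18,21,24}; 1+H={1,4,7,10,13,16,19,22,25}; 2+H={2,5,8,11,14,17,20,23,26}


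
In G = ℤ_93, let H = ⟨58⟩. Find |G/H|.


|⟨58⟩| = n / gcd(58, 93) = 93 / 1 = 93
H is normal (ℤ_93 is abelian).
|G/H| = |G| / |H| = 93 / 93 = 1

|G/H| = 1


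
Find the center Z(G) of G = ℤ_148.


Z(G) = {g ∈ G | gx = xg for all x ∈ G}
ℤ_148 is abelian, so Z(G) = G

Z(ℤ_148) = ℤ_148


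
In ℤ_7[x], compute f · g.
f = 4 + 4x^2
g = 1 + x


Expand and collect like terms; reduce coefficients mod 7:
x^0: 4·1 = 4 ≡ 4 (mod 7)
x^1: 4·1 + 0·1 = 4 ≡ 4 (mod 7)
x^2: 0·1 + 4·1 = 4 ≡ 4 (mod 7)
x^3: 4·1 = 4 ≡ 4 (mod 7)
Result: 4 + 4x + 4x^2 + 4x^3

f · g = 4 + 4x + 4x^2 + 4x^3


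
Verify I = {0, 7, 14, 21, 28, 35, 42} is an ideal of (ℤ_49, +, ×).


Check ideal conditions for I = {0, 7, 14, 21, 28, 35, 42} in ℤ_49:
(1) I is an additive subgroup? Yes
(2) For r ∈ ℤ_49 and a ∈ I: r·a ∈ I? Yes

Yes, I is an ideal of ℤ_49


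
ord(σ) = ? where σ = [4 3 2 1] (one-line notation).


Cycle decomposition: (1 4) (2 3)
Cycle lengths: 2, 2
Order = lcm(2, 2) = 2

ord(σ) = 2


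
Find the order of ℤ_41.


ℤ_n has n elements.

|ℤ_41| = 41


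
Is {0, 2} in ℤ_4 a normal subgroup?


H = {0, 2} in ℤ_4
ℤ_4 is abelian; every subgroup of an abelian group is normal

Yes, normal subgroup


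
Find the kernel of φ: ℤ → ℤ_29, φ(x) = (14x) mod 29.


Kernel = preimage of identity
ker(φ) = {x ∈ ℤ : 14x ≡ 0 (mod 29)}. gcd(14,29) = 1, so 14x ≡ 0 (mod 29) ⟺ x ≡ 0 (mod 29/1 = 29). Hence ker(φ) = 29ℤ

ker(φ) = 29ℤ


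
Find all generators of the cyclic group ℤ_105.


g generates ℤ_n iff gcd(g,n) = 1
Prime factors of 105: 3, 5, 7
Generators are g ∈ {1,...,104} not divisible by any of these primes.
Generators: {1, 2, 4, 8, 11, 13, 16, 17, 19, 22, 23, 26, 29, 31, 32, 34, 37, 38, 41, 43, 44, 46, 47, 52, 53, 58, 59, 61, 62, 64, 67, 68, 71, 73, 74, 76, 79, 82, 83, 86, 88, 89, 92, 94, 97, 101, 103, 104}
Number of generators = φ(105) = 48

Generators of ℤ_105 = {1, 2, 4, 8, 11, 13, 16, 17, 19, 22, 23, 26, 29, 31, 32, 34, 37, 38, 41, 43, 44, 46, 47, 52, 53, 58, 59, 61, 62, 64, 67, 68, 71, 73, 74, 76, 79, 82, 83, 86, 88, 89, 92, 94, 97, 101, 103, 104}


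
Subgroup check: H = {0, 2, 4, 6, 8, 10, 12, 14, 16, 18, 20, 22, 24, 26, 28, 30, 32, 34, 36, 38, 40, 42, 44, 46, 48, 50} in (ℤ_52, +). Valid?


Subgroup test for H = {0, 2, 4, 6, 8, 10, 12, 14, 16, 18, 20, 22, 24, 26, 28, 30, 32, 34, 36, 38, 40, 42, 44, 46, 48, 50} in (ℤ_52, +):
(1) 0 ∈ H? Yes
(2) Closure: for all a,b ∈ H, (a+b) mod 52 ∈ H? Yes
(3) Inverses: for all a ∈ H, -a mod 52 ∈ H? Yes

Yes, H is a subgroup of ℤ_52


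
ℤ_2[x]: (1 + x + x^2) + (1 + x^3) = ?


Add coefficients mod 2:
x^0: 1 + 1 = 0 (mod 2)
x^1: 1 + 0 = 1 (mod 2)
x^2: 1 + 0 = 1 (mod 2)
x^3: 0 + 1 = 1 (mod 2)
Result: x + x^2 + x^3

f + g = x + x^2 + x^3


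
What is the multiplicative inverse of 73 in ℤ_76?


Use the extended Euclidean algorithm to write 1 = 73·s + 76·t; then s mod 76 is the inverse.
Euclidean algorithm:
  73 = 0·76 + 73
  76 = 1·73 + 3
  73 = 24·3 + 1
  3 = 3·1 + 0
gcd(73,76) = 1
Back-substitution gives: 73·(25) + 76·(-24) = 1
So 73⁻¹ ≡ 25 ≡ 25 (mod 76)
Check: 73 × 25 = 1825 ≡ 1 (mod 76) ✓

73⁻¹ ≡ 25 (mod 76)


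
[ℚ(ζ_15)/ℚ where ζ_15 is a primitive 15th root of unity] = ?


[ℚ(ζ_n):ℚ] = deg Φ_n(x) = φ(n). Here φ(15) = 8

[ℚ(ζ_15)/ℚ where ζ_15 is a primitive 15th root of unity] = 8


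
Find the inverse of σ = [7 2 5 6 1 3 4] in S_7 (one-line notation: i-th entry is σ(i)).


To find σ⁻¹, swap domain and range:
σ(1) = 7 → σ⁻¹(7) = 1
σ(2) = 2 → σ⁻¹(2) = 2
σ(3) = 5 → σ⁻¹(5) = 3
σ(4) = 6 → σ⁻¹(6) = 4
σ(5) = 1 → σ⁻¹(1) = 5
σ(6) = 3 → σ⁻¹(3) = 6
σ(7) = 4 → σ⁻¹(4) = 7

σ⁻¹ = [5 2 6 7 3 4 1]


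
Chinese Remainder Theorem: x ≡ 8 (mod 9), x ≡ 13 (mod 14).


m₁ = 9, m₂ = 14, gcd = 1, so CRT applies. M = m₁·m₂ = 126
Let M₁ = M/m₁ = 14, M₂ = M/m₂ = 9
Find y₁ ≡ M₁⁻¹ (mod m₁): 14⁻¹ ≡ 2 (mod 9)
Find y₂ ≡ M₂⁻¹ (mod m₂): 9⁻¹ ≡ 11 (mod 14)
x = a₁·M₁·y₁ + a₂·M₂·y₂ = 8·14·2 + 13·9·11 = 1511
Reduce mod 126: x ≡ 125
Check: 125 mod 9 = 8 ✓, 125 mod 14 = 13 ✓

x ≡ 125 (mod 126)


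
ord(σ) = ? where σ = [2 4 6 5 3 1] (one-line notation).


Cycle decomposition: (1 2 4 5 3 6)
Cycle lengths: 6
Order = lcm(6) = 6

ord(σ) = 6


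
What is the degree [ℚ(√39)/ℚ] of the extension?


√39 has minimal polynomial x² - 39 (irreducible over ℚ since 39 is squarefree)

[ℚ(√39)/ℚ] = 2


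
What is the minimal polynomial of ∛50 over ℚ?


∛50 satisfies x³ - 50 = 0, irreducible over ℚ (no rational root; 50 is not a perfect cube)

Minimal polynomial: x³ - 50


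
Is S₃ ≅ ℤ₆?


Comparing S₃ and ℤ₆:
S₃ is non-abelian, ℤ₆ is abelian

No, S₃ ≇ ℤ₆


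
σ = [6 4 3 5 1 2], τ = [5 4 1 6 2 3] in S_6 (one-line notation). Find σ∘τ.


σ∘τ: apply τ first, then σ
1 →τ 5 →σ 1
2 →τ 4 →σ 5
3 →τ 1 →σ 6
4 →τ 6 →σ 2
5 →τ 2 →σ 4
6 →τ 3 →σ 3

σ∘τ = [1 5 6 2 4 3]


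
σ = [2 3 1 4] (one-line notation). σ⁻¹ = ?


To find σ⁻¹, swap domain and range:
σ(1) = 2 → σ⁻¹(2) = 1
σ(2) = 3 → σ⁻¹(3) = 2
σ(3) = 1 → σ⁻¹(1) = 3
σ(4) = 4 → σ⁻¹(4) = 4

σ⁻¹ = [3 1 2 4]


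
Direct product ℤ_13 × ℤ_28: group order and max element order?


|ℤ_13 × ℤ_28| = 13 × 28 = 364
Max element order = lcm(13,28) = 364
Cyclic? Yes (gcd=1)

|ℤ_13×ℤ_28| = 364, max element order = 364


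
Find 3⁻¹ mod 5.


Use the extended Euclidean algorithm to write 1 = 3·s + 5·t; then s mod 5 is the inverse.
Euclidean algorithm:
  3 = 0·5 + 3
  5 = 1·3 + 2
  3 = 1·2 + 1
  2 = 2·1 + 0
gcd(3,5) = 1
Back-substitution gives: 3·(2) + 5·(-1) = 1
So 3⁻¹ ≡ 2 ≡ 2 (mod 5)
Check: 3 × 2 = 6 ≡ 1 (mod 5) ✓

3⁻¹ ≡ 2 (mod 5)


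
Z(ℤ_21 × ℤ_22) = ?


Z(G) = {g ∈ G | gx = xg for all x ∈ G}
Direct product of abelian groups is abelian, so Z(G) = G

Z(ℤ_21 × ℤ_22) = ℤ_21 × ℤ_22


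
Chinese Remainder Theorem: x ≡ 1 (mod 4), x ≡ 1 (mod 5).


m₁ = 4, m₂ = 5, gcd = 1, so CRT applies. M = m₁·m₂ = 20
Let M₁ = M/m₁ = 5, M₂ = M/m₂ = 4
Find y₁ ≡ M₁⁻¹ (mod m₁): 5⁻¹ ≡ 1 (mod 4)
Find y₂ ≡ M₂⁻¹ (mod m₂): 4⁻¹ ≡ 4 (mod 5)
x = a₁·M₁·y₁ + a₂·M₂·y₂ = 1·5·1 + 1·4·4 = 21
Reduce mod 20: x ≡ 1
Check: 1 mod 4 = 1 ✓, 1 mod 5 = 1 ✓

x ≡ 1 (mod 20)


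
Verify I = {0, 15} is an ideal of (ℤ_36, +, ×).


Check ideal conditions for I = {0, 15} in ℤ_36:
(1) I is an additive subgroup? No
(2) For r ∈ ℤ_36 and a ∈ I: r·a ∈ I? No  [counterexample: r=2, a=15, r·a mod 36 = 30 ∉ I]

No, I is not an ideal of ℤ_36


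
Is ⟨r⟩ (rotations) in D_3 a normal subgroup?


H = ⟨r⟩ (rotations) in D_3
The rotation subgroup ⟨r⟩ has index 2 in D_3, so it is normal

Yes, normal subgroup


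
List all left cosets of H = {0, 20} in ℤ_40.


H = {0, 20}, |H| = 2
Number of cosets = |G|/|H| = 40/2 = 20
0 + H = {0, 20}
1 + H = {1, 21}
2 + H = {2, 22}
3 + H = {3, 23}
4 + H = {4, 24}
5 + H = {5, 25}
6 + H = {6, 26}
7 + H = {7, 27}
8 + H = {8, 28}
9 + H = {9, 29}
10 + H = {10, 30}
11 + H = {11, 31}
12 + H = {12, 32}
13 + H = {13, 33}
14 + H = {14, 34}
15 + H = {15, 35}
16 + H = {16, 36}
17 + H = {17, 37}
18 + H = {18, 38}
19 + H = {19, 39}

Cosets: 0+H={0,20}; 1+H={1,21}; 2+H={2,22}; 3+H={3,23}; 4+H={4,24}; 5+H={5,25}; 6+H={6,26}; 7+H={7,27}; 8+H={8,28}; 9+H={9,29}; 10+H={10,30}; 11+H={11,31}; 12+H={12,32}; 13+H={13,33}; 14+H={14,34}; 15+H={15,35}; 16+H={16,36}; 17+H={17,37}; 18+H={18,38}; 19+H={19,39}


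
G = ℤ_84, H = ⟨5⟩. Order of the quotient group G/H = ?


|⟨5⟩| = n / gcd(5, 84) = 84 / 1 = 84
H is normal (ℤ_84 is abelian).
|G/H| = |G| / |H| = 84 / 84 = 1

|G/H| = 1


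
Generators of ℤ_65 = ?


g generates ℤ_n iff gcd(g,n) = 1
Prime factors of 65: 5, 13
Generators are g ∈ {1,...,64} not divisible by any of these primes.
Generators: {1, 2, 3, 4, 6, 7, 8, 9, 11, 12, 14, 16, 17, 18, 19, 21, 22, 23, 24, 27, 28, 29, 31, 32, 33, 34, 36, 37, 38, 41, 42, 43, 44, 46, 47, 48, 49, 51, 53, 54, 56, 57, 58, 59, 61, 62, 63, 64}
Number of generators = φ(65) = 48

Generators of ℤ_65 = {1, 2, 3, 4, 6, 7, 8, 9, 11, 12, 14, 16, 17, 18, 19, 21, 22, 23, 24, 27, 28, 29, 31, 32, 33, 34, 36, 37, 38, 41, 42, 43, 44, 46, 47, 48, 49, 51, 53, 54, 56, 57, 58, 59, 61, 62, 63, 64}


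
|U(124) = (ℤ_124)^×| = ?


U(n) is the group of units mod n; |U(n)| = φ(n)
|U(124)| = φ(124) = 60

|U(124) = (ℤ_124)^×| = 60


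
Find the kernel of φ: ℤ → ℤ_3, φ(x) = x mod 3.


Kernel = preimage of identity
ker(φ) = {x ∈ ℤ : x ≡ 0 (mod 3)} = 3ℤ = {0, ±3, ±6, ...}

ker(φ) = 3ℤ


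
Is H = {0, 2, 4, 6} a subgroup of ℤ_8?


Subgroup test for H = {0, 2, 4, 6} in (ℤ_8, +):
(1) 0 ∈ H? Yes
(2) Closure: for all a,b ∈ H, (a+b) mod 8 ∈ H? Yes
(3) Inverses: for all a ∈ H, -a mod 8 ∈ H? Yes

Yes, H is a subgroup of ℤ_8


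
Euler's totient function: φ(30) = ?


φ(n) = count of k ∈ {1,...,n} with gcd(k,n)=1
Coprimes to 30: {1, 7, 11, 13, 17, 19, 23, 29}
Count: 8

φ(30) = 8


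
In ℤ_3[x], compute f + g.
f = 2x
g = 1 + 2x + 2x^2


Add coefficients mod 3:
x^0: 0 + 1 = 1 (mod 3)
x^1: 2 + 2 = 1 (mod 3)
x^2: 0 + 2 = 2 (mod 3)
Result: 1 + x + 2x^2

f + g = 1 + x + 2x^2


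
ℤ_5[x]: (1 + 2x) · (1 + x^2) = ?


Expand and collect like terms; reduce coefficients mod 5:
x^0: 1·1 = 1 ≡ 1 (mod 5)
x^1: 1·0 + 2·1 = 2 ≡ 2 (mod 5)
x^2: 1·1 + 2·0 = 1 ≡ 1 (mod 5)
x^3: 2·1 = 2 ≡ 2 (mod 5)
Result: 1 + 2x + x^2 + 2x^3

f · g = 1 + 2x + x^2 + 2x^3


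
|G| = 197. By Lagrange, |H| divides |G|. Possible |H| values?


Lagrange's theorem: |H| divides |G|
|G| = 197
Divisors of 197: 1, 197

Possible subgroup orders: {1, 197}


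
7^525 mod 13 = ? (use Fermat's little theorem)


Fermat's little theorem: if p is prime and gcd(a,p)=1, then a^(p-1) ≡ 1 (mod p)
p = 13 is prime, gcd(7,13) = 1
Reduce exponent: 525 mod 12 = 9
So 7^525 ≡ 7^9 (mod 13)
7^9 mod 13 = 8

7^525 ≡ 8 (mod 13)


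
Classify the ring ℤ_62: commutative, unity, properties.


ℤ_62 is a commutative ring with unity 1; 62 = 2×31 is composite, so 2·31 ≡ 0 gives zero divisors (not an integral domain)
Commutative: Yes
Integral domain: No
Has unity: Yes

ℤ_62: Commutative=Yes, Unity=Yes


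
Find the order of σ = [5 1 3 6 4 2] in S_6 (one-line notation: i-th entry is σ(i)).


Cycle decomposition: (1 5 4 6 2)
Cycle lengths: 5
Order = lcm(5) = 5

ord(σ) = 5


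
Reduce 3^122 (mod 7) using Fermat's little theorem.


Fermat's little theorem: if p is prime and gcd(a,p)=1, then a^(p-1) ≡ 1 (mod p)
p = 7 is prime, gcd(3,7) = 1
Reduce exponent: 122 mod 6 = 2
So 3^122 ≡ 3^2 (mod 7)
3^2 mod 7 = 2

3^122 ≡ 2 (mod 7)


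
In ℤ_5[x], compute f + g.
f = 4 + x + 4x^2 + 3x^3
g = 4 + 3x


Add coefficients mod 5:
x^0: 4 + 4 = 3 (mod 5)
x^1: 1 + 3 = 4 (mod 5)
x^2: 4 + 0 = 4 (mod 5)
x^3: 3 + 0 = 3 (mod 5)
Result: 3 + 4x + 4x^2 + 3x^3

f + g = 3 + 4x + 4x^2 + 3x^3


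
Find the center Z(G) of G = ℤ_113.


Z(G) = {g ∈ G | gx = xg for all x ∈ G}
ℤ_113 is abelian, so Z(G) = G

Z(ℤ_113) = ℤ_113


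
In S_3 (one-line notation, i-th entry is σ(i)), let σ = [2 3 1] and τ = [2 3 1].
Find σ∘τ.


σ∘τ: apply τ first, then σ
1 →τ 2 →σ 3
2 →τ 3 →σ 1
3 →τ 1 →σ 2

σ∘τ = [3 1 2]


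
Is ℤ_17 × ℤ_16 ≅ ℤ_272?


Comparing ℤ_17 × ℤ_16 and ℤ_272:
gcd(17,16) = 1, so ℤ_17 × ℤ_16 ≅ ℤ_272 (CRT)

Yes, ℤ_17 × ℤ_16 ≅ ℤ_272


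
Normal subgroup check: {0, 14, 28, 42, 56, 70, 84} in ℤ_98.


H = {0, 14, 28, 42, 56, 70, 84} in ℤ_98
ℤ_98 is abelian; every subgroup of an abelian group is normal

Yes, normal subgroup


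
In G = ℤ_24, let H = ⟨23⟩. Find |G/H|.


|⟨23⟩| = n / gcd(23, 24) = 24 / 1 = 24
H is normal (ℤ_24 is abelian).
|G/H| = |G| / |H| = 24 / 24 = 1

|G/H| = 1


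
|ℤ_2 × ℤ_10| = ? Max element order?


|ℤ_2 × ℤ_10| = 2 × 10 = 20
Max element order = lcm(2,10) = 10
Cyclic? No (gcd=2)

|ℤ_2×ℤ_10| = 20, max element order = 10


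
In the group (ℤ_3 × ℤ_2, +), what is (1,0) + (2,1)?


Operation: componentwise addition mod (3, 2)
(1,0) + (2,1) = ((a₁+b₁) mod 3, (a₂+b₂) mod 2) with a = (1,0), b = (2,1)

(1,0) + (2,1) = (0,1)


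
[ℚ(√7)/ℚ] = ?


√7 has minimal polynomial x² - 7 (irreducible over ℚ since 7 is squarefree)

[ℚ(√7)/ℚ] = 2


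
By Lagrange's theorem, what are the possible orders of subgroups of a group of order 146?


Lagrange's theorem: |H| divides |G|
|G| = 146
Divisors of 146: 1, 2, 73, 146

Possible subgroup orders: {1, 2, 73, 146}


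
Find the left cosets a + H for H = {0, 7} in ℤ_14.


H = {0, 7}, |H| = 2
Number of cosets = |G|/|H| = 14/2 = 7
0 + H = {0, 7}
1 + H = {1, 8}
2 + H = {2, 9}
3 + H = {3, 10}
4 + H = {4, 11}
5 + H = {5, 12}
6 + H = {6, 13}

Cosets: 0+H={0,7}; 1+H={1,8}; 2+H={2,9}; 3+H={3,10}; 4+H={4,11}; 5+H={5,12}; 6+H={6,13}


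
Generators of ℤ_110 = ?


g generates ℤ_n iff gcd(g,n) = 1
Prime factors of 110: 2, 5, 11
Generators are g ∈ {1,...,109} not divisible by any of these primes.
Generators: {1, 3, 7, 9, 13, 17, 19, 21, 23, 27, 29, 31, 37, 39, 41, 43, 47, 49, 51, 53, 57, 59, 61, 63, 67, 69, 71, 73, 79, 81, 83, 87, 89, 91, 93, 97, 101, 103, 107, 109}
Number of generators = φ(110) = 40

Generators of ℤ_110 = {1, 3, 7, 9, 13, 17, 19, 21, 23, 27, 29, 31, 37, 39, 41, 43, 47, 49, 51, 53, 57, 59, 61, 63, 67, 69, 71, 73, 79, 81, 83, 87, 89, 91, 93, 97, 101, 103, 107, 109}


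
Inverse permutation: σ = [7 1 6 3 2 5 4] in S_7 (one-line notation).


To find σ⁻¹, swap domain and range:
σ(1) = 7 → σ⁻¹(7) = 1
σ(2) = 1 → σ⁻¹(1) = 2
σ(3) = 6 → σ⁻¹(6) = 3
σ(4) = 3 → σ⁻¹(3) = 4
σ(5) = 2 → σ⁻¹(2) = 5
σ(6) = 5 → σ⁻¹(5) = 6
σ(7) = 4 → σ⁻¹(4) = 7

σ⁻¹ = [2 5 4 7 6 3 1]


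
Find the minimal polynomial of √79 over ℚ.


√79 satisfies x² - 79 = 0, irreducible over ℚ since 79 is squarefree

Minimal polynomial: x² - 79


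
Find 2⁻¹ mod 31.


Use the extended Euclidean algorithm to write 1 = 2·s + 31·t; then s mod 31 is the inverse.
Euclidean algorithm:
  2 = 0·31 + 2
  31 = 15·2 + 1
  2 = 2·1 + 0
gcd(2,31) = 1
Back-substitution gives: 2·(-15) + 31·(1) = 1
So 2⁻¹ ≡ -15 ≡ 16 (mod 31)
Check: 2 × 16 = 32 ≡ 1 (mod 31) ✓

2⁻¹ ≡ 16 (mod 31)


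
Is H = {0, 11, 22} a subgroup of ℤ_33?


Subgroup test for H = {0, 11, 22} in (ℤ_33, +):
(1) 0 ∈ H? Yes
(2) Closure: for all a,b ∈ H, (a+b) mod 33 ∈ H? Yes
(3) Inverses: for all a ∈ H, -a mod 33 ∈ H? Yes

Yes, H is a subgroup of ℤ_33


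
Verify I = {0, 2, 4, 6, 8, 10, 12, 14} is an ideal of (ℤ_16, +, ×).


Check ideal conditions for I = {0, 2, 4, 6, 8, 10, 12, 14} in ℤ_16:
(1) I is an additive subgroup? Yes
(2) For r ∈ ℤ_16 and a ∈ I: r·a ∈ I? Yes

Yes, I is an ideal of ℤ_16


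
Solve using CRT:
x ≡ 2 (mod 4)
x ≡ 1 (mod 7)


m₁ = 4, m₂ = 7, gcd = 1, so CRT applies. M = m₁·m₂ = 28
Let M₁ = M/m₁ = 7, M₂ = M/m₂ = 4
Find y₁ ≡ M₁⁻¹ (mod m₁): 7⁻¹ ≡ 3 (mod 4)
Find y₂ ≡ M₂⁻¹ (mod m₂): 4⁻¹ ≡ 2 (mod 7)
x = a₁·M₁·y₁ + a₂·M₂·y₂ = 2·7·3 + 1·4·2 = 50
Reduce mod 28: x ≡ 22
Check: 22 mod 4 = 2 ✓, 22 mod 7 = 1 ✓

x ≡ 22 (mod 28)


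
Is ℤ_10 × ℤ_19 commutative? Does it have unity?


Direct product ring; commutative with unity (1,1); but (1,0)·(0,1) = (0,0) gives zero divisors, so not an integral domain
Commutative: Yes
Integral domain: No
Has unity: Yes

ℤ_10 × ℤ_19: Commutative=Yes, Unity=Yes


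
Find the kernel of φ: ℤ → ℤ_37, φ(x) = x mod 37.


Kernel = preimage of identity
ker(φ) = {x ∈ ℤ : x ≡ 0 (mod 37)} = 37ℤ = {0, ±37, ±74, ...}

ker(φ) = 37ℤ


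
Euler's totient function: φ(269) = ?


Factor n: 269 = 269
φ(n) = n · ∏(1 - 1/p) over distinct primes p | n
φ(269) = 269 · (1 - 1/269) = 268

φ(269) = 268


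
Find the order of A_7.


|A_n| = n!/2 (even permutations)
|A_7| = 7!/2 = 5040/2 = 2520

|A_7| = 2520


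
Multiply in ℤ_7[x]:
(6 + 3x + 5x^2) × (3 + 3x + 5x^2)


Expand and collect like terms; reduce coefficients mod 7:
x^0: 6·3 = 18 ≡ 4 (mod 7)
x^1: 6·3 + 3·3 = 27 ≡ 6 (mod 7)
x^2: 6·5 + 3·3 + 5·3 = 54 ≡ 5 (mod 7)
x^3: 3·5 + 5·3 = 30 ≡ 2 (mod 7)
x^4: 5·5 = 25 ≡ 4 (mod 7)
Result: 4 + 6x + 5x^2 + 2x^3 + 4x^4

f · g = 4 + 6x + 5x^2 + 2x^3 + 4x^4


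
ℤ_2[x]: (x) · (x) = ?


Expand and collect like terms; reduce coefficients mod 2:
x^0: 0·0 = 0 ≡ 0 (mod 2)
x^1: 0·1 + 1·0 = 0 ≡ 0 (mod 2)
x^2: 1·1 = 1 ≡ 1 (mod 2)
Result: x^2

f · g = x^2


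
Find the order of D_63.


|D_n| = 2n (n rotations and n reflections)
|D_63| = 2×63 = 126

|D_63| = 126


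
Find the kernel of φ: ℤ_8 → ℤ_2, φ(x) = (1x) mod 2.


Kernel = preimage of identity
ker(φ) = {x ∈ ℤ_8 : 1x ≡ 0 (mod 2)}. Since 2 | 8, φ is well-defined. The kernel is the cyclic subgroup ⟨2⟩ of ℤ_8 (order 4), i.e. {0, 2, 4, 6}

ker(φ) = {0, 2, 4, 6}


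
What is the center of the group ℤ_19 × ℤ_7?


Z(G) = {g ∈ G | gx = xg for all x ∈ G}
Direct product of abelian groups is abelian, so Z(G) = G

Z(ℤ_19 × ℤ_7) = ℤ_19 × ℤ_7


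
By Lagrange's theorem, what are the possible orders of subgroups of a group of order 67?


Lagrange's theorem: |H| divides |G|
|G| = 67
Divisors of 67: 1, 67

Possible subgroup orders: {1, 67}


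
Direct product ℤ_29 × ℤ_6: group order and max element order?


|ℤ_29 × ℤ_6| = 29 × 6 = 174
Max element order = lcm(29,6) = 174
Cyclic? Yes (gcd=1)

|ℤ_29×ℤ_6| = 174, max element order = 174


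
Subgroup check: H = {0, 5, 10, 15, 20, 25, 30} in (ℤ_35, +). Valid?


Subgroup test for H = {0, 5, 10, 15, 20, 25, 30} in (ℤ_35, +):
(1) 0 ∈ H? Yes
(2) Closure: for all a,b ∈ H, (a+b) mod 35 ∈ H? Yes
(3) Inverses: for all a ∈ H, -a mod 35 ∈ H? Yes

Yes, H is a subgroup of ℤ_35


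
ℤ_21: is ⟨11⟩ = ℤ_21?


g generates ℤ_n iff gcd(g, n) = 1
gcd(11, 21) = 1
Since gcd = 1, 11 is a generator.

Yes, 11 generates ℤ_21


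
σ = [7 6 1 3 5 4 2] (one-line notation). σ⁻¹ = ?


To find σ⁻¹, swap domain and range:
σ(1) = 7 → σ⁻¹(7) = 1
σ(2) = 6 → σ⁻¹(6) = 2
σ(3) = 1 → σ⁻¹(1) = 3
σ(4) = 3 → σ⁻¹(3) = 4
σ(5) = 5 → σ⁻¹(5) = 5
σ(6) = 4 → σ⁻¹(4) = 6
σ(7) = 2 → σ⁻¹(2) = 7

σ⁻¹ = [3 7 4 6 5 2 1]


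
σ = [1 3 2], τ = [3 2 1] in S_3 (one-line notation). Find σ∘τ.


σ∘τ: apply τ first, then σ
1 →τ 3 →σ 2
2 →τ 2 →σ 3
3 →τ 1 →σ 1

σ∘τ = [2 3 1]


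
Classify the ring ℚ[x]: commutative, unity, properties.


Polynomial ring over ℚ (an integral domain) is a commutative integral domain with unity 1
Commutative: Yes
Integral domain: Yes
Has unity: Yes

ℚ[x]: Commutative=Yes, Unity=Yes


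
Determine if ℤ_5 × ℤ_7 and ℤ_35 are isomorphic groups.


Comparing ℤ_5 × ℤ_7 and ℤ_35:
gcd(5,7) = 1, so ℤ_5 × ℤ_7 ≅ ℤ_35 (CRT)

Yes, ℤ_5 × ℤ_7 ≅ ℤ_35


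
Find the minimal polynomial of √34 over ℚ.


√34 satisfies x² - 34 = 0, irreducible over ℚ since 34 is squarefree

Minimal polynomial: x² - 34


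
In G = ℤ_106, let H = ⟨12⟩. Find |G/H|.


|⟨12⟩| = n / gcd(12, 106) = 106 / 2 = 53
H is normal (ℤ_106 is abelian).
|G/H| = |G| / |H| = 106 / 53 = 2

|G/H| = 2


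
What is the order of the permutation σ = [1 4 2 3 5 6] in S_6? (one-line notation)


Cycle decomposition: (2 4 3)
Cycle lengths: 3
Order = lcm(3) = 3

ord(σ) = 3


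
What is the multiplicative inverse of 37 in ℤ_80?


Use the extended Euclidean algorithm to write 1 = 37·s + 80·t; then s mod 80 is the inverse.
Euclidean algorithm:
  37 = 0·80 + 37
  80 = 2·37 + 6
  37 = 6·6 + 1
  6 = 6·1 + 0
gcd(37,80) = 1
Back-substitution gives: 37·(13) + 80·(-6) = 1
So 37⁻¹ ≡ 13 ≡ 13 (mod 80)
Check: 37 × 13 = 481 ≡ 1 (mod 80) ✓

37⁻¹ ≡ 13 (mod 80)


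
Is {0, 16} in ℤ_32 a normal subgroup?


H = {0, 16} in ℤ_32
ℤ_32 is abelian; every subgroup of an abelian group is normal

Yes, normal subgroup


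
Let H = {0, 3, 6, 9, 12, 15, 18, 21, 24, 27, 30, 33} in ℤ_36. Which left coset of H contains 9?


9 + H = {9 + h (mod 36) : h ∈ H}
9+0=9, 9+3=12, 9+6=15, 9+9=18, 9+12=21, 9+15=24, 9+18=27, 9+21=30, 9+24=33, 9+27=0, 9+30=3, 9+33=6
9 + H = {0, 3, 6, 9, 12, 15, 18, 21, 24, 27, 30, 33} = 0 + H

9 + H = {0, 3, 6, 9, 12, 15, 18, 21, 24, 27, 30, 33}


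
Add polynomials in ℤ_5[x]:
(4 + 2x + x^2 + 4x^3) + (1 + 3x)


Add coefficients mod 5:
x^0: 4 + 1 = 0 (mod 5)
x^1: 2 + 3 = 0 (mod 5)
x^2: 1 + 0 = 1 (mod 5)
x^3: 4 + 0 = 4 (mod 5)
Result: x^2 + 4x^3

f + g = x^2 + 4x^3


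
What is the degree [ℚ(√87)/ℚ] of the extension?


√87 has minimal polynomial x² - 87 (irreducible over ℚ since 87 is squarefree)

[ℚ(√87)/ℚ] = 2


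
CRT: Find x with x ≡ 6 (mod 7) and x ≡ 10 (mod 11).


m₁ = 7, m₂ = 11, gcd = 1, so CRT applies. M = m₁·m₂ = 77
Let M₁ = M/m₁ = 11, M₂ = M/m₂ = 7
Find y₁ ≡ M₁⁻¹ (mod m₁): 11⁻¹ ≡ 2 (mod 7)
Find y₂ ≡ M₂⁻¹ (mod m₂): 7⁻¹ ≡ 8 (mod 11)
x = a₁·M₁·y₁ + a₂·M₂·y₂ = 6·11·2 + 10·7·8 = 692
Reduce mod 77: x ≡ 76
Check: 76 mod 7 = 6 ✓, 76 mod 11 = 10 ✓

x ≡ 76 (mod 77)


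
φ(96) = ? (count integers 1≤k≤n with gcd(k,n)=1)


Factor n: 96 = 2^5 × 3
φ(n) = n · ∏(1 - 1/p) over distinct primes p | n
φ(96) = 96 · (1 - 1/2) · (1 - 1/3) = 32

φ(96) = 32


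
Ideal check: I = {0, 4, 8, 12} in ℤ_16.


Check ideal conditions for I = {0, 4, 8, 12} in ℤ_16:
(1) I is an additive subgroup? Yes
(2) For r ∈ ℤ_16 and a ∈ I: r·a ∈ I? Yes

Yes, I is an ideal of ℤ_16


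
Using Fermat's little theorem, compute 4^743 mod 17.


Fermat's little theorem: if p is prime and gcd(a,p)=1, then a^(p-1) ≡ 1 (mod p)
p = 17 is prime, gcd(4,17) = 1
Reduce exponent: 743 mod 16 = 7
So 4^743 ≡ 4^7 (mod 17)
4^7 mod 17 = 13

4^743 ≡ 13 (mod 17)


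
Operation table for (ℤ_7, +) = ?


Elements: {0, 1, 2, 3, 4, 5, 6}
Operation: addition mod 7
Entry (a, b) = (a + b) mod 7

Cayley table:
  | 0 | 1 | 2 | 3 | 4 | 5 | 6
0 | 0 | 1 | 2 | 3 | 4 | 5 | 6
1 | 1 | 2 | 3 | 4 | 5 | 6 | 0
2 | 2 | 3 | 4 | 5 | 6 | 0 | 1
3 | 3 | 4 | 5 | 6 | 0 | 1 | 2
4 | 4 | 5 | 6 | 0 | 1 | 2 | 3
5 | 5 | 6 | 0 | 1 | 2 | 3 | 4
6 | 6 | 0 | 1 | 2 | 3 | 4 | 5


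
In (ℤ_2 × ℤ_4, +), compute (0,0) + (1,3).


Operation: componentwise addition mod (2, 4)
(0,0) + (1,3) = ((a₁+b₁) mod 2, (a₂+b₂) mod 4) with a = (0,0), b = (1,3)

(0,0) + (1,3) = (1,3)


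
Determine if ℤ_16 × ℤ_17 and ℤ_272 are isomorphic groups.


Comparing ℤ_16 × ℤ_17 and ℤ_272:
gcd(16,17) = 1, so ℤ_16 × ℤ_17 ≅ ℤ_272 (CRT)

Yes, ℤ_16 × ℤ_17 ≅ ℤ_272


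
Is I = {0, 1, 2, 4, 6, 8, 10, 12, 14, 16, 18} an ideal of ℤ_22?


Check ideal conditions for I = {0, 1, 2, 4, 6, 8, 10, 12, 14, 16, 18} in ℤ_22:
(1) I is an additive subgroup? No
(2) For r ∈ ℤ_22 and a ∈ I: r·a ∈ I? No  [counterexample: r=2, a=10, r·a mod 22 = 20 ∉ I]

No, I is not an ideal of ℤ_22


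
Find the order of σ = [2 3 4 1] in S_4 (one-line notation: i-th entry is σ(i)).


Cycle decomposition: (1 2 3 4)
Cycle lengths: 4
Order = lcm(4) = 4

ord(σ) = 4


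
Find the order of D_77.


|D_n| = 2n (n rotations and n reflections)
|D_77| = 2×77 = 154

|D_77| = 154


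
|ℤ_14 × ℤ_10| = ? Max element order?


|ℤ_14 × ℤ_10| = 14 × 10 = 140
Max element order = lcm(14,10) = 70
Cyclic? No (gcd=2)

|ℤ_14×ℤ_10| = 140, max element order = 70


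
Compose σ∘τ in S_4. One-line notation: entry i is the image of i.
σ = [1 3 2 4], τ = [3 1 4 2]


σ∘τ: apply τ first, then σ
1 →τ 3 →σ 2
2 →τ 1 →σ 1
3 →τ 4 →σ 4
4 →τ 2 →σ 3

σ∘τ = [2 1 4 3]


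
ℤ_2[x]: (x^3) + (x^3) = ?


Add coefficients mod 2:
x^0: 0 + 0 = 0 (mod 2)
x^1: 0 + 0 = 0 (mod 2)
x^2: 0 + 0 = 0 (mod 2)
x^3: 1 + 1 = 0 (mod 2)
Result: 0

f + g = 0


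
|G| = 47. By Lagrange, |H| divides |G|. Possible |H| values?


Lagrange's theorem: |H| divides |G|
|G| = 47
Divisors of 47: 1, 47

Possible subgroup orders: {1, 47}


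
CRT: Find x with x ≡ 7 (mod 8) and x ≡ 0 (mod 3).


m₁ = 8, m₂ = 3, gcd = 1, so CRT applies. M = m₁·m₂ = 24
Let M₁ = M/m₁ = 3, M₂ = M/m₂ = 8
Find y₁ ≡ M₁⁻¹ (mod m₁): 3⁻¹ ≡ 3 (mod 8)
Find y₂ ≡ M₂⁻¹ (mod m₂): 8⁻¹ ≡ 2 (mod 3)
x = a₁·M₁·y₁ + a₂·M₂·y₂ = 7·3·3 + 0·8·2 = 63
Reduce mod 24: x ≡ 15
Check: 15 mod 8 = 7 ✓, 15 mod 3 = 0 ✓

x ≡ 15 (mod 24)


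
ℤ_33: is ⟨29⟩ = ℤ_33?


g generates ℤ_n iff gcd(g, n) = 1
gcd(29, 33) = 1
Since gcd = 1, 29 is a generator.

Yes, 29 generates ℤ_33


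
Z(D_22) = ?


Z(G) = {g ∈ G | gx = xg for all x ∈ G}
For even n, Z(D_n) = {e, r^(n/2)}: the 180° rotation r^11 commutes with every reflection and rotation

Z(D_22) = {e, r^11}


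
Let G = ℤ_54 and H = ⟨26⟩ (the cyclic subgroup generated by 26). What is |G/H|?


|⟨26⟩| = n / gcd(26, 54) = 54 / 2 = 27
H is normal (ℤ_54 is abelian).
|G/H| = |G| / |H| = 54 / 27 = 2

|G/H| = 2


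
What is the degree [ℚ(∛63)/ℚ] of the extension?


∛63 has minimal polynomial x³ - 63 (irreducible over ℚ since 63 is not a perfect cube)

[ℚ(∛63)/ℚ] = 3


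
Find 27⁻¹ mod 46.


Use the extended Euclidean algorithm to write 1 = 27·s + 46·t; then s mod 46 is the inverse.
Euclidean algorithm:
  27 = 0·46 + 27
  46 = 1·27 + 19
  27 = 1·19 + 8
  19 = 2·8 + 3
  8 = 2·3 + 2
  3 = 1·2 + 1
  2 = 2·1 + 0
gcd(27,46) = 1
Back-substitution gives: 27·(-17) + 46·(10) = 1
So 27⁻¹ ≡ -17 ≡ 29 (mod 46)
Check: 27 × 29 = 783 ≡ 1 (mod 46) ✓

27⁻¹ ≡ 29 (mod 46)


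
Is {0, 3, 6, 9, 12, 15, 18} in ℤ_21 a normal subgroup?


H = {0, 3, 6, 9, 12, 15, 18} in ℤ_21
ℤ_21 is abelian; every subgroup of an abelian group is normal

Yes, normal subgroup


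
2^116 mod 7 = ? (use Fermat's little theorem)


Fermat's little theorem: if p is prime and gcd(a,p)=1, then a^(p-1) ≡ 1 (mod p)
p = 7 is prime, gcd(2,7) = 1
Reduce exponent: 116 mod 6 = 2
So 2^116 ≡ 2^2 (mod 7)
2^2 mod 7 = 4

2^116 ≡ 4 (mod 7)


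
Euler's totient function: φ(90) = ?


Factor n: 90 = 2 × 3^2 × 5
φ(n) = n · ∏(1 - 1/p) over distinct primes p | n
φ(90) = 90 · (1 - 1/2) · (1 - 1/3) · (1 - 1/5) = 24

φ(90) = 24


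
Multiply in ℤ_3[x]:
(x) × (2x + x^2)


Expand and collect like terms; reduce coefficients mod 3:
x^0: 0·0 = 0 ≡ 0 (mod 3)
x^1: 0·2 + 1·0 = 0 ≡ 0 (mod 3)
x^2: 0·1 + 1·2 = 2 ≡ 2 (mod 3)
x^3: 1·1 = 1 ≡ 1 (mod 3)
Result: 2x^2 + x^3

f · g = 2x^2 + x^3


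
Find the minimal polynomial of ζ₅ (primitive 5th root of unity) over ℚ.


ζ₅ is a root of Φ₅(x) = x⁴ + x³ + x² + x + 1, irreducible over ℚ

Minimal polynomial: x⁴ + x³ + x² + x + 1


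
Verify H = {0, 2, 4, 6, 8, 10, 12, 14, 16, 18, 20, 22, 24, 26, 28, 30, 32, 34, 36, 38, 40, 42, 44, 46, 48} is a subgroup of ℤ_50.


Subgroup test for H = {0, 2, 4, 6, 8, 10, 12, 14, 16, 18, 20, 22, 24, 26, 28, 30, 32, 34, 36, 38, 40, 42, 44, 46, 48} in (ℤ_50, +):
(1) 0 ∈ H? Yes
(2) Closure: for all a,b ∈ H, (a+b) mod 50 ∈ H? Yes
(3) Inverses: for all a ∈ H, -a mod 50 ∈ H? Yes

Yes, H is a subgroup of ℤ_50


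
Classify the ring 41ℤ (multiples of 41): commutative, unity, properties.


41ℤ is a commutative ring under +,× but has no multiplicative identity (1 ∉ 41ℤ); it has no zero divisors, but without unity it is not an integral domain
Commutative: Yes
Integral domain: No
Has unity: No

41ℤ (multiples of 41): Commutative=Yes, Unity=No


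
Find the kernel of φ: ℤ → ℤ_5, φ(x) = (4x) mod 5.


Kernel = preimage of identity
ker(φ) = {x ∈ ℤ : 4x ≡ 0 (mod 5)}. gcd(4,5) = 1, so 4x ≡ 0 (mod 5) ⟺ x ≡ 0 (mod 5/1 = 5). Hence ker(φ) = 5ℤ

ker(φ) = 5ℤ


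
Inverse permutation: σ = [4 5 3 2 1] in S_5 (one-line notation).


To find σ⁻¹, swap domain and range:
σ(1) = 4 → σ⁻¹(4) = 1
σ(2) = 5 → σ⁻¹(5) = 2
σ(3) = 3 → σ⁻¹(3) = 3
σ(4) = 2 → σ⁻¹(2) = 4
σ(5) = 1 → σ⁻¹(1) = 5

σ⁻¹ = [5 4 3 1 2]


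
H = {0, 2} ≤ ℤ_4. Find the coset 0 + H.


0 + H = {0 + h (mod 4) : h ∈ H}
0+0=0, 0+2=2

0 + H = {0, 2}


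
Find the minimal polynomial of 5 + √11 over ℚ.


Let α = 5 + √11. Then α - 5 = √11, so (α - 5)² = 11, giving α² - 10α + 14 = 0. Degree 2 and α ∉ ℚ, so this is the minimal polynomial.

Minimal polynomial: x² - 10x + 14


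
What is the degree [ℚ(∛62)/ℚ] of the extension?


∛62 has minimal polynomial x³ - 62 (irreducible over ℚ since 62 is not a perfect cube)

[ℚ(∛62)/ℚ] = 3


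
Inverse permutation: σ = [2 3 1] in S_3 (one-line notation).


To find σ⁻¹, swap domain and range:
σ(1) = 2 → σ⁻¹(2) = 1
σ(2) = 3 → σ⁻¹(3) = 2
σ(3) = 1 → σ⁻¹(1) = 3

σ⁻¹ = [3 1 2]


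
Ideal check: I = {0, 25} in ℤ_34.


Check ideal conditions for I = {0, 25} in ℤ_34:
(1) I is an additive subgroup? No
(2) For r ∈ ℤ_34 and a ∈ I: r·a ∈ I? No  [counterexample: r=2, a=25, r·a mod 34 = 16 ∉ I]

No, I is not an ideal of ℤ_34


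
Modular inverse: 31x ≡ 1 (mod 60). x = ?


Use the extended Euclidean algorithm to write 1 = 31·s + 60·t; then s mod 60 is the inverse.
Euclidean algorithm:
  31 = 0·60 + 31
  60 = 1·31 + 29
  31 = 1·29 + 2
  29 = 14·2 + 1
  2 = 2·1 + 0
gcd(31,60) = 1
Back-substitution gives: 31·(-29) + 60·(15) = 1
So 31⁻¹ ≡ -29 ≡ 31 (mod 60)
Check: 31 × 31 = 961 ≡ 1 (mod 60) ✓

31⁻¹ ≡ 31 (mod 60)


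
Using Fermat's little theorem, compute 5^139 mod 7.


Fermat's little theorem: if p is prime and gcd(a,p)=1, then a^(p-1) ≡ 1 (mod p)
p = 7 is prime, gcd(5,7) = 1
Reduce exponent: 139 mod 6 = 1
So 5^139 ≡ 5^1 (mod 7)
5^1 mod 7 = 5

5^139 ≡ 5 (mod 7)


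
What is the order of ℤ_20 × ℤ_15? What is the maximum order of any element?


|ℤ_20 × ℤ_15| = 20 × 15 = 300
Max element order = lcm(20,15) = 60
Cyclic? No (gcd=5)

|ℤ_20×ℤ_15| = 300, max element order = 60


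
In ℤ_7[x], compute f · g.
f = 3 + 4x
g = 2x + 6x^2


Expand and collect like terms; reduce coefficients mod 7:
x^0: 3·0 = 0 ≡ 0 (mod 7)
x^1: 3·2 + 4·0 = 6 ≡ 6 (mod 7)
x^2: 3·6 + 4·2 = 26 ≡ 5 (mod 7)
x^3: 4·6 = 24 ≡ 3 (mod 7)
Result: 6x + 5x^2 + 3x^3

f · g = 6x + 5x^2 + 3x^3


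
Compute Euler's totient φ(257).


Factor n: 257 = 257
φ(n) = n · ∏(1 - 1/p) over distinct primes p | n
φ(257) = 257 · (1 - 1/257) = 256

φ(257) = 256


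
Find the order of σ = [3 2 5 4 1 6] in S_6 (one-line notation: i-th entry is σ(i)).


Cycle decomposition: (1 3 5)
Cycle lengths: 3
Order = lcm(3) = 3

ord(σ) = 3
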